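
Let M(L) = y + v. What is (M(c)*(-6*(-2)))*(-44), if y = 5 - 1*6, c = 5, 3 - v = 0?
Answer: -1056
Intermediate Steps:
v = 3 (v = 3 - 1*0 = 3 + 0 = 3)
y = -1 (y = 5 - 6 = -1)
M(L) = 2 (M(L) = -1 + 3 = 2)
(M(c)*(-6*(-2)))*(-44) = (2*(-6*(-2)))*(-44) = (2*12)*(-44) = 24*(-44) = -1056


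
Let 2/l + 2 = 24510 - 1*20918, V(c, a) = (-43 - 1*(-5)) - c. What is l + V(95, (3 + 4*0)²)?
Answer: -238734/1795 ≈ -133.00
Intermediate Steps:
V(c, a) = -38 - c (V(c, a) = (-43 + 5) - c = -38 - c)
l = 1/1795 (l = 2/(-2 + (24510 - 1*20918)) = 2/(-2 + (24510 - 20918)) = 2/(-2 + 3592) = 2/3590 = 2*(1/3590) = 1/1795 ≈ 0.00055710)
l + V(95, (3 + 4*0)²) = 1/1795 + (-38 - 1*95) = 1/1795 + (-38 - 95) = 1/1795 - 133 = -238734/1795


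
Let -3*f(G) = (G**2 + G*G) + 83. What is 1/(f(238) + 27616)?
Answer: -3/30523 ≈ -9.8287e-5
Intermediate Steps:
f(G) = -83/3 - 2*G**2/3 (f(G) = -((G**2 + G*G) + 83)/3 = -((G**2 + G**2) + 83)/3 = -(2*G**2 + 83)/3 = -(83 + 2*G**2)/3 = -83/3 - 2*G**2/3)
1/(f(238) + 27616) = 1/((-83/3 - 2/3*238**2) + 27616) = 1/((-83/3 - 2/3*56644) + 27616) = 1/((-83/3 - 113288/3) + 27616) = 1/(-113371/3 + 27616) = 1/(-30523/3) = -3/30523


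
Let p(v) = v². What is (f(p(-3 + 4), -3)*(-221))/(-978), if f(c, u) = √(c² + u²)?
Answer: 221*√10/978 ≈ 0.71458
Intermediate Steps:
(f(p(-3 + 4), -3)*(-221))/(-978) = (√(((-3 + 4)²)² + (-3)²)*(-221))/(-978) = (√((1²)² + 9)*(-221))*(-1/978) = (√(1² + 9)*(-221))*(-1/978) = (√(1 + 9)*(-221))*(-1/978) = (√10*(-221))*(-1/978) = -221*√10*(-1/978) = 221*√10/978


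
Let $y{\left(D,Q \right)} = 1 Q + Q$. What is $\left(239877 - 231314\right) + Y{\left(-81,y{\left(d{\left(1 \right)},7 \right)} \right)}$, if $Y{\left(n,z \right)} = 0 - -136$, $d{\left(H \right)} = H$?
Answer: $8699$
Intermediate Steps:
$y{\left(D,Q \right)} = 2 Q$ ($y{\left(D,Q \right)} = Q + Q = 2 Q$)
$Y{\left(n,z \right)} = 136$ ($Y{\left(n,z \right)} = 0 + 136 = 136$)
$\left(239877 - 231314\right) + Y{\left(-81,y{\left(d{\left(1 \right)},7 \right)} \right)} = \left(239877 - 231314\right) + 136 = 8563 + 136 = 8699$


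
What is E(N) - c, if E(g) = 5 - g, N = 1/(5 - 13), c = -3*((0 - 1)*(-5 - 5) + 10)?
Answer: 521/8 ≈ 65.125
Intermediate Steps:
c = -60 (c = -3*(-1*(-10) + 10) = -3*(10 + 10) = -3*20 = -60)
N = -⅛ (N = 1/(-8) = -⅛ ≈ -0.12500)
E(N) - c = (5 - 1*(-⅛)) - 1*(-60) = (5 + ⅛) + 60 = 41/8 + 60 = 521/8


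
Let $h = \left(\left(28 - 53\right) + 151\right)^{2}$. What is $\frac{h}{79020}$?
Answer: $\frac{441}{2195} \approx 0.20091$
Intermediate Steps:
$h = 15876$ ($h = \left(\left(28 - 53\right) + 151\right)^{2} = \left(-25 + 151\right)^{2} = 126^{2} = 15876$)
$\frac{h}{79020} = \frac{15876}{79020} = 15876 \cdot \frac{1}{79020} = \frac{441}{2195}$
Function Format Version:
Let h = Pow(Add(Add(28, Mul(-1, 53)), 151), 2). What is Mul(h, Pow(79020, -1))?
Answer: Rational(441, 2195) ≈ 0.20091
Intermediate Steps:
h = 15876 (h = Pow(Add(Add(28, -53), 151), 2) = Pow(Add(-25, 151), 2) = Pow(126, 2) = 15876)
Mul(h, Pow(79020, -1)) = Mul(15876, Pow(79020, -1)) = Mul(15876, Rational(1, 79020)) = Rational(441, 2195)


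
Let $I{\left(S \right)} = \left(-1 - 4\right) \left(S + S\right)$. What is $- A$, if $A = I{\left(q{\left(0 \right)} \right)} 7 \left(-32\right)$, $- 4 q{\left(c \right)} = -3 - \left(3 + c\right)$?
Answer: $-3360$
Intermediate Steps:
$q{\left(c \right)} = \frac{3}{2} + \frac{c}{4}$ ($q{\left(c \right)} = - \frac{-3 - \left(3 + c\right)}{4} = - \frac{-6 - c}{4} = \frac{3}{2} + \frac{c}{4}$)
$I{\left(S \right)} = - 10 S$ ($I{\left(S \right)} = - 5 \cdot 2 S = - 10 S$)
$A = 3360$ ($A = - 10 \left(\frac{3}{2} + \frac{1}{4} \cdot 0\right) 7 \left(-32\right) = - 10 \left(\frac{3}{2} + 0\right) 7 \left(-32\right) = \left(-10\right) \frac{3}{2} \cdot 7 \left(-32\right) = \left(-15\right) 7 \left(-32\right) = \left(-105\right) \left(-32\right) = 3360$)
$- A = \left(-1\right) 3360 = -3360$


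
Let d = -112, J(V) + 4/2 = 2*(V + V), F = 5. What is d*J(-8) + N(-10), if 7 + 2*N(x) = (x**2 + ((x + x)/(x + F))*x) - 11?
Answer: 3829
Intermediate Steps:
J(V) = -2 + 4*V (J(V) = -2 + 2*(V + V) = -2 + 2*(2*V) = -2 + 4*V)
N(x) = -9 + x**2/2 + x**2/(5 + x) (N(x) = -7/2 + ((x**2 + ((x + x)/(x + 5))*x) - 11)/2 = -7/2 + ((x**2 + ((2*x)/(5 + x))*x) - 11)/2 = -7/2 + ((x**2 + (2*x/(5 + x))*x) - 11)/2 = -7/2 + ((x**2 + 2*x**2/(5 + x)) - 11)/2 = -7/2 + (-11 + x**2 + 2*x**2/(5 + x))/2 = -7/2 + (-11/2 + x**2/2 + x**2/(5 + x)) = -9 + x**2/2 + x**2/(5 + x))
d*J(-8) + N(-10) = -112*(-2 + 4*(-8)) + (-90 + (-10)**3 - 18*(-10) + 7*(-10)**2)/(2*(5 - 10)) = -112*(-2 - 32) + (1/2)*(-90 - 1000 + 180 + 7*100)/(-5) = -112*(-34) + (1/2)*(-1/5)*(-90 - 1000 + 180 + 700) = 3808 + (1/2)*(-1/5)*(-210) = 3808 + 21 = 3829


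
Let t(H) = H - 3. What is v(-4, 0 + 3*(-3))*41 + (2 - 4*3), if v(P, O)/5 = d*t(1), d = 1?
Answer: -420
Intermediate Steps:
t(H) = -3 + H
v(P, O) = -10 (v(P, O) = 5*(1*(-3 + 1)) = 5*(1*(-2)) = 5*(-2) = -10)
v(-4, 0 + 3*(-3))*41 + (2 - 4*3) = -10*41 + (2 - 4*3) = -410 + (2 - 12) = -410 - 10 = -420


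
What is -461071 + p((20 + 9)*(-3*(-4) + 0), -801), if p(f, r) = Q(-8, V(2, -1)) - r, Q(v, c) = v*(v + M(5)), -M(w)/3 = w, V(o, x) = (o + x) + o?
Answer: -460086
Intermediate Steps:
V(o, x) = x + 2*o
M(w) = -3*w
Q(v, c) = v*(-15 + v) (Q(v, c) = v*(v - 3*5) = v*(v - 15) = v*(-15 + v))
p(f, r) = 184 - r (p(f, r) = -8*(-15 - 8) - r = -8*(-23) - r = 184 - r)
-461071 + p((20 + 9)*(-3*(-4) + 0), -801) = -461071 + (184 - 1*(-801)) = -461071 + (184 + 801) = -461071 + 985 = -460086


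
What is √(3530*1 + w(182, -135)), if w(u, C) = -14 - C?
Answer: √3651 ≈ 60.424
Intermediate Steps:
√(3530*1 + w(182, -135)) = √(3530*1 + (-14 - 1*(-135))) = √(3530 + (-14 + 135)) = √(3530 + 121) = √3651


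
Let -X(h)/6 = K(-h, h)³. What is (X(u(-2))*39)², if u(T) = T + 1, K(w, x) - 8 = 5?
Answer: 264296753604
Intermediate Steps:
K(w, x) = 13 (K(w, x) = 8 + 5 = 13)
u(T) = 1 + T
X(h) = -13182 (X(h) = -6*13³ = -6*2197 = -13182)
(X(u(-2))*39)² = (-13182*39)² = (-514098)² = 264296753604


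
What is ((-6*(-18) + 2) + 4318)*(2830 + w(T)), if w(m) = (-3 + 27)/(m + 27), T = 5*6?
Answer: 238128984/19 ≈ 1.2533e+7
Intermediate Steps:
T = 30
w(m) = 24/(27 + m)
((-6*(-18) + 2) + 4318)*(2830 + w(T)) = ((-6*(-18) + 2) + 4318)*(2830 + 24/(27 + 30)) = ((108 + 2) + 4318)*(2830 + 24/57) = (110 + 4318)*(2830 + 24*(1/57)) = 4428*(2830 + 8/19) = 4428*(53778/19) = 238128984/19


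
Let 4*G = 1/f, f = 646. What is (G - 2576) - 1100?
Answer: -9498783/2584 ≈ -3676.0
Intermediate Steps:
G = 1/2584 (G = (1/4)/646 = (1/4)*(1/646) = 1/2584 ≈ 0.00038700)
(G - 2576) - 1100 = (1/2584 - 2576) - 1100 = -6656383/2584 - 1100 = -9498783/2584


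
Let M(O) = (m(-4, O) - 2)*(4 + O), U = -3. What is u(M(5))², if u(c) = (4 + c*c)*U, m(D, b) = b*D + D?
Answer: 26987918400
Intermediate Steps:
m(D, b) = D + D*b (m(D, b) = D*b + D = D + D*b)
M(O) = (-6 - 4*O)*(4 + O) (M(O) = (-4*(1 + O) - 2)*(4 + O) = ((-4 - 4*O) - 2)*(4 + O) = (-6 - 4*O)*(4 + O))
u(c) = -12 - 3*c² (u(c) = (4 + c*c)*(-3) = (4 + c²)*(-3) = -12 - 3*c²)
u(M(5))² = (-12 - 3*(-24 - 22*5 - 4*5²)²)² = (-12 - 3*(-24 - 110 - 4*25)²)² = (-12 - 3*(-24 - 110 - 100)²)² = (-12 - 3*(-234)²)² = (-12 - 3*54756)² = (-12 - 164268)² = (-164280)² = 26987918400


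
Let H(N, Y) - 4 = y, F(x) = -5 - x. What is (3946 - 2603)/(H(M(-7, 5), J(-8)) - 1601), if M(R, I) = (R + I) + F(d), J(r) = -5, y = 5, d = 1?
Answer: -1343/1592 ≈ -0.84359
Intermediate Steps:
M(R, I) = -6 + I + R (M(R, I) = (R + I) + (-5 - 1*1) = (I + R) + (-5 - 1) = (I + R) - 6 = -6 + I + R)
H(N, Y) = 9 (H(N, Y) = 4 + 5 = 9)
(3946 - 2603)/(H(M(-7, 5), J(-8)) - 1601) = (3946 - 2603)/(9 - 1601) = 1343/(-1592) = 1343*(-1/1592) = -1343/1592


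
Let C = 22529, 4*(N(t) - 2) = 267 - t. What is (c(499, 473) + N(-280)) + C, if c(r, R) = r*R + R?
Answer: 1036671/4 ≈ 2.5917e+5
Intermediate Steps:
N(t) = 275/4 - t/4 (N(t) = 2 + (267 - t)/4 = 2 + (267/4 - t/4) = 275/4 - t/4)
c(r, R) = R + R*r (c(r, R) = R*r + R = R + R*r)
(c(499, 473) + N(-280)) + C = (473*(1 + 499) + (275/4 - 1/4*(-280))) + 22529 = (473*500 + (275/4 + 70)) + 22529 = (236500 + 555/4) + 22529 = 946555/4 + 22529 = 1036671/4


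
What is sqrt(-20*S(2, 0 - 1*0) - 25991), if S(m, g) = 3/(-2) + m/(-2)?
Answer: I*sqrt(25941) ≈ 161.06*I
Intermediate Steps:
S(m, g) = -3/2 - m/2 (S(m, g) = 3*(-1/2) + m*(-1/2) = -3/2 - m/2)
sqrt(-20*S(2, 0 - 1*0) - 25991) = sqrt(-20*(-3/2 - 1/2*2) - 25991) = sqrt(-20*(-3/2 - 1) - 25991) = sqrt(-20*(-5/2) - 25991) = sqrt(50 - 25991) = sqrt(-25941) = I*sqrt(25941)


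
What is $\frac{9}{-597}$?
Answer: $- \frac{3}{199} \approx -0.015075$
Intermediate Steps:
$\frac{9}{-597} = 9 \left(- \frac{1}{597}\right) = - \frac{3}{199}$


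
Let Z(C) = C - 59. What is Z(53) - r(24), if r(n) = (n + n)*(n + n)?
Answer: -2310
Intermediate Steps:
Z(C) = -59 + C
r(n) = 4*n**2 (r(n) = (2*n)*(2*n) = 4*n**2)
Z(53) - r(24) = (-59 + 53) - 4*24**2 = -6 - 4*576 = -6 - 1*2304 = -6 - 2304 = -2310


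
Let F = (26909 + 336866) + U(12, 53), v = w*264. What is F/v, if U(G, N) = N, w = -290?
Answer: -30319/6380 ≈ -4.7522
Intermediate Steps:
v = -76560 (v = -290*264 = -76560)
F = 363828 (F = (26909 + 336866) + 53 = 363775 + 53 = 363828)
F/v = 363828/(-76560) = 363828*(-1/76560) = -30319/6380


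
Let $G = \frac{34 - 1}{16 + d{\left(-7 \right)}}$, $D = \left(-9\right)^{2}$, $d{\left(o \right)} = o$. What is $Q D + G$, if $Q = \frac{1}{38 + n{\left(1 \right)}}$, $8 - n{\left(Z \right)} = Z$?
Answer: $\frac{82}{15} \approx 5.4667$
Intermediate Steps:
$D = 81$
$G = \frac{11}{3}$ ($G = \frac{34 - 1}{16 - 7} = \frac{33}{9} = 33 \cdot \frac{1}{9} = \frac{11}{3} \approx 3.6667$)
$n{\left(Z \right)} = 8 - Z$
$Q = \frac{1}{45}$ ($Q = \frac{1}{38 + \left(8 - 1\right)} = \frac{1}{38 + 7} = \frac{1}{45} \approx 0.022222$)
$Q D + G = \frac{1}{45} \cdot 81 + \frac{11}{3} = \frac{9}{5} + \frac{11}{3} = \frac{82}{15}$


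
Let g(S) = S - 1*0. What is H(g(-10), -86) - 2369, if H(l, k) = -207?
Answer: -2576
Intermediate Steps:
g(S) = S (g(S) = S + 0 = S)
H(g(-10), -86) - 2369 = -207 - 2369 = -2576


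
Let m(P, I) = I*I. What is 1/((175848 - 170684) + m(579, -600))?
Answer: 1/365164 ≈ 2.7385e-6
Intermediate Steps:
m(P, I) = I²
1/((175848 - 170684) + m(579, -600)) = 1/((175848 - 170684) + (-600)²) = 1/(5164 + 360000) = 1/365164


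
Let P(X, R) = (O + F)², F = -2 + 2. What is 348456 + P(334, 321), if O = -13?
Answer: 348625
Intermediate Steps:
F = 0
P(X, R) = 169 (P(X, R) = (-13 + 0)² = (-13)² = 169)
348456 + P(334, 321) = 348456 + 169 = 348625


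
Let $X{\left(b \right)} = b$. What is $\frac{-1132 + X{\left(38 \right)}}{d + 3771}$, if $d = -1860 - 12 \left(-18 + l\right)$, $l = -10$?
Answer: $- \frac{1094}{2247} \approx -0.48687$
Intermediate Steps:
$d = -1524$ ($d = -1860 - 12 \left(-18 - 10\right) = -1860 - -336 = -1860 + 336 = -1524$)
$\frac{-1132 + X{\left(38 \right)}}{d + 3771} = \frac{-1132 + 38}{-1524 + 3771} = - \frac{1094}{2247}$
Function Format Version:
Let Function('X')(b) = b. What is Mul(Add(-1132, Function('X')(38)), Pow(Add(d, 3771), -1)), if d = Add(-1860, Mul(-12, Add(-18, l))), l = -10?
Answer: Rational(-1094, 2247) ≈ -0.48687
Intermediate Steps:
d = -1524 (d = Add(-1860, Mul(-12, Add(-18, -10))) = Add(-1860, Mul(-12, -28)) = Add(-1860, 336) = -1524)
Mul(Add(-1132, Function('X')(38)), Pow(Add(d, 3771), -1)) = Mul(Add(-1132, 38), Pow(Add(-1524, 3771), -1)) = Mul(-1094, Pow(2247, -1)) = Mul(-1094, Rational(1, 2247)) = Rational(-1094, 2247)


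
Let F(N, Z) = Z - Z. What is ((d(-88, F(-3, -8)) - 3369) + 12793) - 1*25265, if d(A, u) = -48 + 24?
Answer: -15865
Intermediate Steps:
F(N, Z) = 0
d(A, u) = -24
((d(-88, F(-3, -8)) - 3369) + 12793) - 1*25265 = ((-24 - 3369) + 12793) - 1*25265 = (-3393 + 12793) - 25265 = 9400 - 25265 = -15865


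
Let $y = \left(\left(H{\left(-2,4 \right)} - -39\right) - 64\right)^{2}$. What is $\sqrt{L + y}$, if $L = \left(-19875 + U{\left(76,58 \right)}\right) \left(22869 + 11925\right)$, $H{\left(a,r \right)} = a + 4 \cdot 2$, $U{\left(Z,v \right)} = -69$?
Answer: $5 i \sqrt{27757247} \approx 26343.0 i$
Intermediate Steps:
$H{\left(a,r \right)} = 8 + a$ ($H{\left(a,r \right)} = a + 8 = 8 + a$)
$L = -693931536$ ($L = \left(-19875 - 69\right) \left(22869 + 11925\right) = \left(-19944\right) 34794 = -693931536$)
$y = 361$ ($y = \left(\left(\left(8 - 2\right) - -39\right) - 64\right)^{2} = \left(\left(6 + 39\right) - 64\right)^{2} = \left(45 - 64\right)^{2} = \left(-19\right)^{2} = 361$)
$\sqrt{L + y} = \sqrt{-693931536 + 361} = \sqrt{-693931175} = 5 i \sqrt{27757247}$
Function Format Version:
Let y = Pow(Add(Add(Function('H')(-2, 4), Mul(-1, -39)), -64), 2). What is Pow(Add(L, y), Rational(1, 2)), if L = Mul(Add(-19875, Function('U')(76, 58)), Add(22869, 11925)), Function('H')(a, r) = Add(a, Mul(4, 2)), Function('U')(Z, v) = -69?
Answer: Mul(5, I, Pow(27757247, Rational(1, 2))) ≈ Mul(26343., I)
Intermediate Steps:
Function('H')(a, r) = Add(8, a) (Function('H')(a, r) = Add(a, 8) = Add(8, a))
L = -693931536 (L = Mul(Add(-19875, -69), Add(22869, 11925)) = Mul(-19944, 34794) = -693931536)
y = 361 (y = Pow(Add(Add(Add(8, -2), Mul(-1, -39)), -64), 2) = Pow(Add(Add(6, 39), -64), 2) = Pow(Add(45, -64), 2) = Pow(-19, 2) = 361)
Pow(Add(L, y), Rational(1, 2)) = Pow(Add(-693931536, 361), Rational(1, 2)) = Pow(-693931175, Rational(1, 2)) = Mul(5, I, Pow(27757247, Rational(1, 2)))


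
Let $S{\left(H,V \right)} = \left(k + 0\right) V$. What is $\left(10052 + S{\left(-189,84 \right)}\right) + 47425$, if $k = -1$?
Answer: $57393$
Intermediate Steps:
$S{\left(H,V \right)} = - V$ ($S{\left(H,V \right)} = \left(-1 + 0\right) V = - V$)
$\left(10052 + S{\left(-189,84 \right)}\right) + 47425 = \left(10052 - 84\right) + 47425 = 9968 + 47425 = 57393$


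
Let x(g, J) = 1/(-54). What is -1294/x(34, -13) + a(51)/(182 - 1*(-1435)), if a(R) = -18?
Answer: 37663158/539 ≈ 69876.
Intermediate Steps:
x(g, J) = -1/54
-1294/x(34, -13) + a(51)/(182 - 1*(-1435)) = -1294/(-1/54) - 18/(182 - 1*(-1435)) = -1294*(-54) - 18/(182 + 1435) = 69876 - 18/1617 = 69876 - 18*1/1617 = 69876 - 6/539 = 37663158/539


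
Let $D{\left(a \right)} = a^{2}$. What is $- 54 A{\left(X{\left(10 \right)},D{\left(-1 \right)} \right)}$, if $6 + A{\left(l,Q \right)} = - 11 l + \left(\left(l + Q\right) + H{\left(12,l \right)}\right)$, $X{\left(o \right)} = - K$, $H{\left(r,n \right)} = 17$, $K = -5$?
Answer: $2052$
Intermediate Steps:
$X{\left(o \right)} = 5$ ($X{\left(o \right)} = \left(-1\right) \left(-5\right) = 5$)
$A{\left(l,Q \right)} = 11 + Q - 10 l$ ($A{\left(l,Q \right)} = -6 - \left(-17 - Q + 10 l\right) = -6 + \left(17 + Q - 10 l\right) = 11 + Q - 10 l$)
$- 54 A{\left(X{\left(10 \right)},D{\left(-1 \right)} \right)} = - 54 \left(11 + \left(-1\right)^{2} - 50\right) = - 54 \left(11 + 1 - 50\right) = \left(-54\right) \left(-38\right) = 2052$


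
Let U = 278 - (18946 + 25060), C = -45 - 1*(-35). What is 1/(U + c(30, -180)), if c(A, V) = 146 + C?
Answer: -1/43592 ≈ -2.2940e-5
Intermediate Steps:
C = -10 (C = -45 + 35 = -10)
c(A, V) = 136 (c(A, V) = 146 - 10 = 136)
U = -43728 (U = 278 - 1*44006 = 278 - 44006 = -43728)
1/(U + c(30, -180)) = 1/(-43728 + 136) = 1/(-43592) = -1/43592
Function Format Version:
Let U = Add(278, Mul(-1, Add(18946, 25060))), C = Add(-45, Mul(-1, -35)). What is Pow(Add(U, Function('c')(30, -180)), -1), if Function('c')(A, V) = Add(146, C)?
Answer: Rational(-1, 43592) ≈ -2.2940e-5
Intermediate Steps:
C = -10 (C = Add(-45, 35) = -10)
Function('c')(A, V) = 136 (Function('c')(A, V) = Add(146, -10) = 136)
U = -43728 (U = Add(278, Mul(-1, 44006)) = Add(278, -44006) = -43728)
Pow(Add(U, Function('c')(30, -180)), -1) = Pow(Add(-43728, 136), -1) = Pow(-43592, -1) = Rational(-1, 43592)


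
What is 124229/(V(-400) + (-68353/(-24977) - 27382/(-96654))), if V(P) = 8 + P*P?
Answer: 149952288932691/193143458403370 ≈ 0.77638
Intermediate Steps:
V(P) = 8 + P²
124229/(V(-400) + (-68353/(-24977) - 27382/(-96654))) = 124229/((8 + (-400)²) + (-68353/(-24977) - 27382/(-96654))) = 124229/((8 + 160000) + (-68353*(-1/24977) - 27382*(-1/96654))) = 124229/(160008 + (68353/24977 + 13691/48327)) = 124229/(160008 + 3645255538/1207063479) = 124229/(193143458403370/1207063479) = 124229*(1207063479/193143458403370) = 149952288932691/193143458403370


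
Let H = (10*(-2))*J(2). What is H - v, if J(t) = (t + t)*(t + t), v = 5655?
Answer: -5975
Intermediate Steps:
J(t) = 4*t² (J(t) = (2*t)*(2*t) = 4*t²)
H = -320 (H = (10*(-2))*(4*2²) = -80*4 = -20*16 = -320)
H - v = -320 - 1*5655 = -320 - 5655 = -5975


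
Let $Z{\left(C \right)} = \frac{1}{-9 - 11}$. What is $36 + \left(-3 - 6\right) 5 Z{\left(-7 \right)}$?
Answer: $\frac{153}{4} \approx 38.25$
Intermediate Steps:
$Z{\left(C \right)} = - \frac{1}{20}$ ($Z{\left(C \right)} = \frac{1}{-20} = - \frac{1}{20}$)
$36 + \left(-3 - 6\right) 5 Z{\left(-7 \right)} = 36 + \left(-3 - 6\right) 5 \left(- \frac{1}{20}\right) = 36 + \left(-9\right) 5 \left(- \frac{1}{20}\right) = 36 - - \frac{9}{4} = 36 + \frac{9}{4} = \frac{153}{4}$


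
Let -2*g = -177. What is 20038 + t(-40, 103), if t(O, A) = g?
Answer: 40253/2 ≈ 20127.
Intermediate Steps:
g = 177/2 (g = -½*(-177) = 177/2 ≈ 88.500)
t(O, A) = 177/2
20038 + t(-40, 103) = 20038 + 177/2 = 40253/2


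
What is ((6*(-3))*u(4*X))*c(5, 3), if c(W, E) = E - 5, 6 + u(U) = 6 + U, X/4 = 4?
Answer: 2304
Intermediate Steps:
X = 16 (X = 4*4 = 16)
u(U) = U (u(U) = -6 + (6 + U) = U)
c(W, E) = -5 + E
((6*(-3))*u(4*X))*c(5, 3) = ((6*(-3))*(4*16))*(-5 + 3) = -18*64*(-2) = -1152*(-2) = 2304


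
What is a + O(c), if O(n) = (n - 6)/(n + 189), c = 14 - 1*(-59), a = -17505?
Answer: -4586243/262 ≈ -17505.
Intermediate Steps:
c = 73 (c = 14 + 59 = 73)
O(n) = (-6 + n)/(189 + n)
a + O(c) = -17505 + (-6 + 73)/(189 + 73) = -17505 + 67/262 = -4586243/262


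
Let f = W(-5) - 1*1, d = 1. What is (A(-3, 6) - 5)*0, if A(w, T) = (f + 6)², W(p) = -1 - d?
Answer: 0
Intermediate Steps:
W(p) = -2 (W(p) = -1 - 1*1 = -1 - 1 = -2)
f = -3 (f = -2 - 1*1 = -2 - 1 = -3)
A(w, T) = 9 (A(w, T) = (-3 + 6)² = 3² = 9)
(A(-3, 6) - 5)*0 = (9 - 5)*0 = 4*0 = 0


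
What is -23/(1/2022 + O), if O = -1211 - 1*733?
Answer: 46506/3930767 ≈ 0.011831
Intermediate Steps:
O = -1944 (O = -1211 - 733 = -1944)
-23/(1/2022 + O) = -23/(1/2022 - 1944) = -23/(-3930767/2022) = -2022/3930767*(-23) = 46506/3930767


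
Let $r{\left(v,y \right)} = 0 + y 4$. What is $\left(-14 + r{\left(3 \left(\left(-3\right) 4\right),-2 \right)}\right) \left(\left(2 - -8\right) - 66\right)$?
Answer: $1232$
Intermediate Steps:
$r{\left(v,y \right)} = 4 y$ ($r{\left(v,y \right)} = 0 + 4 y = 4 y$)
$\left(-14 + r{\left(3 \left(\left(-3\right) 4\right),-2 \right)}\right) \left(\left(2 - -8\right) - 66\right) = \left(-14 + 4 \left(-2\right)\right) \left(\left(2 - -8\right) - 66\right) = \left(-14 - 8\right) \left(\left(2 + 8\right) - 66\right) = - 22 \left(10 - 66\right) = \left(-22\right) \left(-56\right) = 1232$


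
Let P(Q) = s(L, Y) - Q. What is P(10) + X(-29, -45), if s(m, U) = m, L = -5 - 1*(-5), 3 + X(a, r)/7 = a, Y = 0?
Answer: -234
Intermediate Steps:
X(a, r) = -21 + 7*a
L = 0 (L = -5 + 5 = 0)
P(Q) = -Q (P(Q) = 0 - Q = -Q)
P(10) + X(-29, -45) = -1*10 + (-21 + 7*(-29)) = -10 + (-21 - 203) = -10 - 224 = -234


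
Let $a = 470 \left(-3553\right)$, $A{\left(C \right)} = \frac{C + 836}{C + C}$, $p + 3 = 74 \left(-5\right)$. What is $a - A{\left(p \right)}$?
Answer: $- \frac{1245752397}{746} \approx -1.6699 \cdot 10^{6}$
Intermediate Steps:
$p = -373$ ($p = -3 + 74 \left(-5\right) = -3 - 370 = -373$)
$A{\left(C \right)} = \frac{836 + C}{2 C}$
$a = -1669910$
$a - A{\left(p \right)} = -1669910 - \frac{836 - 373}{2 \left(-373\right)} = -1669910 - \frac{1}{2} \left(- \frac{1}{373}\right) 463 = -1669910 - - \frac{463}{746} = -1669910 + \frac{463}{746} = - \frac{1245752397}{746}$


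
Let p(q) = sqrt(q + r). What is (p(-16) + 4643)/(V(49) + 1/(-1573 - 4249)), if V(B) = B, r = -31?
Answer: 27031546/285277 + 5822*I*sqrt(47)/285277 ≈ 94.755 + 0.13991*I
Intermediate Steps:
p(q) = sqrt(-31 + q) (p(q) = sqrt(q - 31) = sqrt(-31 + q))
(p(-16) + 4643)/(V(49) + 1/(-1573 - 4249)) = (sqrt(-31 - 16) + 4643)/(49 + 1/(-1573 - 4249)) = (sqrt(-47) + 4643)/(49 + 1/(-5822)) = (I*sqrt(47) + 4643)/(49 - 1/5822) = (4643 + I*sqrt(47))/(285277/5822) = (4643 + I*sqrt(47))*(5822/285277) = 27031546/285277 + 5822*I*sqrt(47)/285277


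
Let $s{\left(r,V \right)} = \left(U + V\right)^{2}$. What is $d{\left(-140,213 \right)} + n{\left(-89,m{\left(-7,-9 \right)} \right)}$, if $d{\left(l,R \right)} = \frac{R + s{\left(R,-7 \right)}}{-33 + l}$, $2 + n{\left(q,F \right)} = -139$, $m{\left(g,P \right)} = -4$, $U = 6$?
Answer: $- \frac{24607}{173} \approx -142.24$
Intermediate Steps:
$s{\left(r,V \right)} = \left(6 + V\right)^{2}$
$n{\left(q,F \right)} = -141$ ($n{\left(q,F \right)} = -2 - 139 = -141$)
$d{\left(l,R \right)} = \frac{1 + R}{-33 + l}$ ($d{\left(l,R \right)} = \frac{R + \left(6 - 7\right)^{2}}{-33 + l} = \frac{R + \left(-1\right)^{2}}{-33 + l} = \frac{R + 1}{-33 + l} = \frac{1 + R}{-33 + l}$)
$d{\left(-140,213 \right)} + n{\left(-89,m{\left(-7,-9 \right)} \right)} = \frac{1 + 213}{-33 - 140} - 141 = \frac{1}{-173} \cdot 214 - 141 = \left(- \frac{1}{173}\right) 214 - 141 = - \frac{214}{173} - 141 = - \frac{24607}{173}$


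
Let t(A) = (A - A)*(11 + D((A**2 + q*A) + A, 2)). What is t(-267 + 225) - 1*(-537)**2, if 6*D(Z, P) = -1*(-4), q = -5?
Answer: -288369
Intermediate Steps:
D(Z, P) = 2/3 (D(Z, P) = (-1*(-4))/6 = (1/6)*4 = 2/3)
t(A) = 0 (t(A) = (A - A)*(11 + 2/3) = 0*(35/3) = 0)
t(-267 + 225) - 1*(-537)**2 = 0 - 1*(-537)**2 = 0 - 1*288369 = 0 - 288369 = -288369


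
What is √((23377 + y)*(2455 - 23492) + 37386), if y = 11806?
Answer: I*√740107385 ≈ 27205.0*I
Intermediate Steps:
√((23377 + y)*(2455 - 23492) + 37386) = √((23377 + 11806)*(2455 - 23492) + 37386) = √(35183*(-21037) + 37386) = √(-740144771 + 37386) = √(-740107385) = I*√740107385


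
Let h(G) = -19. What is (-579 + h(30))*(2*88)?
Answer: -105248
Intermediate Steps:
(-579 + h(30))*(2*88) = (-579 - 19)*(2*88) = -598*176 = -105248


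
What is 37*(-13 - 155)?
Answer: -6216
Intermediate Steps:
37*(-13 - 155) = 37*(-168) = -6216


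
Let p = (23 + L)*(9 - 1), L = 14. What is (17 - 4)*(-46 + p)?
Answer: 3250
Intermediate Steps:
p = 296 (p = (23 + 14)*(9 - 1) = 37*8 = 296)
(17 - 4)*(-46 + p) = (17 - 4)*(-46 + 296) = 13*250 = 3250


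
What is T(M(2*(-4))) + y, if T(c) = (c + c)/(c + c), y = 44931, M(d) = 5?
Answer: 44932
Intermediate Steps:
T(c) = 1 (T(c) = (2*c)/((2*c)) = (2*c)*(1/(2*c)) = 1)
T(M(2*(-4))) + y = 1 + 44931 = 44932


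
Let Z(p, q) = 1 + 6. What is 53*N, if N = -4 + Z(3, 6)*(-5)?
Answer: -2067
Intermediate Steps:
Z(p, q) = 7
N = -39 (N = -4 + 7*(-5) = -4 - 35 = -39)
53*N = 53*(-39) = -2067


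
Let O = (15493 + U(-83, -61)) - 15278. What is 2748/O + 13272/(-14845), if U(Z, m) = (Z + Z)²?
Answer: -109260884/137420165 ≈ -0.79509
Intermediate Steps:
U(Z, m) = 4*Z² (U(Z, m) = (2*Z)² = 4*Z²)
O = 27771 (O = (15493 + 4*(-83)²) - 15278 = (15493 + 4*6889) - 15278 = (15493 + 27556) - 15278 = 43049 - 15278 = 27771)
2748/O + 13272/(-14845) = 2748/27771 + 13272/(-14845) = 2748*(1/27771) + 13272*(-1/14845) = 916/9257 - 13272/14845 = -109260884/137420165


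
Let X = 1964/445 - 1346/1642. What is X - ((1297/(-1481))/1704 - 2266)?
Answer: 2092550956390361/921993410280 ≈ 2269.6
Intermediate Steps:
X = 1312959/365345 (X = 1964*(1/445) - 1346*1/1642 = 1964/445 - 673/821 = 1312959/365345 ≈ 3.5938)
X - ((1297/(-1481))/1704 - 2266) = 1312959/365345 - ((1297/(-1481))/1704 - 2266) = 1312959/365345 - ((1297*(-1/1481))*(1/1704) - 2266) = 1312959/365345 - (-1297/1481*1/1704 - 2266) = 1312959/365345 - (-1297/2523624 - 2266) = 1312959/365345 - 1*(-5718533281/2523624) = 1312959/365345 + 5718533281/2523624 = 2092550956390361/921993410280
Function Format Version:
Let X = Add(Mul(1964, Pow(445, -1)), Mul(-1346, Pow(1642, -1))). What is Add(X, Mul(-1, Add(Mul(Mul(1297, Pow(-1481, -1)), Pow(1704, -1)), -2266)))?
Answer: Rational(2092550956390361, 921993410280) ≈ 2269.6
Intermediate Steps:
X = Rational(1312959, 365345) (X = Add(Mul(1964, Rational(1, 445)), Mul(-1346, Rational(1, 1642))) = Add(Rational(1964, 445), Rational(-673, 821)) = Rational(1312959, 365345) ≈ 3.5938)
Add(X, Mul(-1, Add(Mul(Mul(1297, Pow(-1481, -1)), Pow(1704, -1)), -2266))) = Add(Rational(1312959, 365345), Mul(-1, Add(Mul(Mul(1297, Pow(-1481, -1)), Pow(1704, -1)), -2266))) = Add(Rational(1312959, 365345), Mul(-1, Add(Mul(Mul(1297, Rational(-1, 1481)), Rational(1, 1704)), -2266))) = Add(Rational(1312959, 365345), Mul(-1, Add(Mul(Rational(-1297, 1481), Rational(1, 1704)), -2266))) = Add(Rational(1312959, 365345), Mul(-1, Add(Rational(-1297, 2523624), -2266))) = Add(Rational(1312959, 365345), Mul(-1, Rational(-5718533281, 2523624))) = Add(Rational(1312959, 365345), Rational(5718533281, 2523624)) = Rational(2092550956390361, 921993410280)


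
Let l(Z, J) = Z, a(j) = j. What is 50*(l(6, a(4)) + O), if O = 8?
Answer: 700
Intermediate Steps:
50*(l(6, a(4)) + O) = 50*(6 + 8) = 50*14 = 700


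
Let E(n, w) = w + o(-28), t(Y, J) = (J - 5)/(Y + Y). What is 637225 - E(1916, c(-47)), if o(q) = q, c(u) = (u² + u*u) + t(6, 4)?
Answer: 7594021/12 ≈ 6.3284e+5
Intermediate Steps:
t(Y, J) = (-5 + J)/(2*Y) (t(Y, J) = (-5 + J)/((2*Y)) = (-5 + J)*(1/(2*Y)) = (-5 + J)/(2*Y))
c(u) = -1/12 + 2*u² (c(u) = (u² + u*u) + (½)*(-5 + 4)/6 = (u² + u²) + (½)*(⅙)*(-1) = 2*u² - 1/12 = -1/12 + 2*u²)
E(n, w) = -28 + w (E(n, w) = w - 28 = -28 + w)
637225 - E(1916, c(-47)) = 637225 - (-28 + (-1/12 + 2*(-47)²)) = 637225 - (-28 + (-1/12 + 2*2209)) = 637225 - (-28 + (-1/12 + 4418)) = 637225 - (-28 + 53015/12) = 637225 - 1*52679/12 = 637225 - 52679/12 = 7594021/12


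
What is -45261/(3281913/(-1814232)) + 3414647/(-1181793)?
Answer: 10781165568610225/430949090001 ≈ 25017.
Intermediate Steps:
-45261/(3281913/(-1814232)) + 3414647/(-1181793) = -45261/(3281913*(-1/1814232)) + 3414647*(-1/1181793) = -45261/(-1093971/604744) - 3414647/1181793 = -45261*(-604744/1093971) - 3414647/1181793 = 9123772728/364657 - 3414647/1181793 = 10781165568610225/430949090001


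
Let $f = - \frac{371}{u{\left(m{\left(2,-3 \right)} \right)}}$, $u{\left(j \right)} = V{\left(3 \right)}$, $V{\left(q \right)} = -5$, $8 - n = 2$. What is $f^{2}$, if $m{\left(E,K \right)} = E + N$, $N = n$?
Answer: $\frac{137641}{25} \approx 5505.6$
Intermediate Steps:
$n = 6$ ($n = 8 - 2 = 6$)
$N = 6$
$m{\left(E,K \right)} = 6 + E$ ($m{\left(E,K \right)} = E + 6 = 6 + E$)
$u{\left(j \right)} = -5$
$f = \frac{371}{5}$ ($f = - \frac{371}{-5} = \left(-371\right) \left(- \frac{1}{5}\right) = \frac{371}{5} \approx 74.2$)
$f^{2} = \left(\frac{371}{5}\right)^{2} = \frac{137641}{25}$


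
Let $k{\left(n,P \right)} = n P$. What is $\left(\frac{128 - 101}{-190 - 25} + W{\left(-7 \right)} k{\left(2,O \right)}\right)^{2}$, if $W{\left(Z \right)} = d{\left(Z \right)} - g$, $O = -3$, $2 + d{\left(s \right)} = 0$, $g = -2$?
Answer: $\frac{729}{46225} \approx 0.015771$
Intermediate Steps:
$d{\left(s \right)} = -2$ ($d{\left(s \right)} = -2 + 0 = -2$)
$k{\left(n,P \right)} = P n$
$W{\left(Z \right)} = 0$ ($W{\left(Z \right)} = -2 - -2 = -2 + 2 = 0$)
$\left(\frac{128 - 101}{-190 - 25} + W{\left(-7 \right)} k{\left(2,O \right)}\right)^{2} = \left(\frac{128 - 101}{-190 - 25} + 0 \left(\left(-3\right) 2\right)\right)^{2} = \left(\frac{27}{-215} + 0 \left(-6\right)\right)^{2} = \left(27 \left(- \frac{1}{215}\right) + 0\right)^{2} = \left(- \frac{27}{215} + 0\right)^{2} = \left(- \frac{27}{215}\right)^{2} = \frac{729}{46225}$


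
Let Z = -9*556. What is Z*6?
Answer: -30024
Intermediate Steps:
Z = -5004
Z*6 = -5004*6 = -30024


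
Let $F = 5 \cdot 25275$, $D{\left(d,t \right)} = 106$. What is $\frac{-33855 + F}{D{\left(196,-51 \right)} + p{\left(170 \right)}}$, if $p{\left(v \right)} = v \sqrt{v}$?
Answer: $- \frac{2451780}{1225441} + \frac{3932100 \sqrt{170}}{1225441} \approx 39.836$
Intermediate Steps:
$p{\left(v \right)} = v^{\frac{3}{2}}$
$F = 126375$
$\frac{-33855 + F}{D{\left(196,-51 \right)} + p{\left(170 \right)}} = \frac{-33855 + 126375}{106 + 170^{\frac{3}{2}}} = \frac{92520}{106 + 170 \sqrt{170}}$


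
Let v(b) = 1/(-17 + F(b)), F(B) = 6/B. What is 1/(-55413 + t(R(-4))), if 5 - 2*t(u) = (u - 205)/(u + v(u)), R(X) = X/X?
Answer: -10/552983 ≈ -1.8084e-5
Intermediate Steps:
v(b) = 1/(-17 + 6/b)
R(X) = 1
t(u) = 5/2 - (-205 + u)/(2*(u - u/(-6 + 17*u))) (t(u) = 5/2 - (u - 205)/(2*(u - u/(-6 + 17*u))) = 5/2 - (-205 + u)/(2*(u - u/(-6 + 17*u))))
1/(-55413 + t(R(-4))) = 1/(-55413 + (-615 + 34*1² + 1728*1)/(1*(-7 + 17*1))) = 1/(-55413 + 1*(-615 + 34*1 + 1728)/(-7 + 17)) = 1/(-55413 + 1*(-615 + 34 + 1728)/10) = 1/(-55413 + 1*(⅒)*1147) = 1/(-55413 + 1147/10) = 1/(-552983/10) = -10/552983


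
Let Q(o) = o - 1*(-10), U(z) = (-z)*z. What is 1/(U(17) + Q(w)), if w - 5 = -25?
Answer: -1/299 ≈ -0.0033445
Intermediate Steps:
w = -20 (w = 5 - 25 = -20)
U(z) = -z**2
Q(o) = 10 + o (Q(o) = o + 10 = 10 + o)
1/(U(17) + Q(w)) = 1/(-1*17**2 + (10 - 20)) = 1/(-1*289 - 10) = 1/(-289 - 10) = 1/(-299) = -1/299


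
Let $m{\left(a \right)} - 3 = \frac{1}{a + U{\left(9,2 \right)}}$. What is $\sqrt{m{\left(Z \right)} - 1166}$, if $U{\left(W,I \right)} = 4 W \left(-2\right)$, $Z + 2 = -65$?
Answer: $\frac{3 i \sqrt{2496718}}{139} \approx 34.103 i$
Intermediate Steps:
$Z = -67$ ($Z = -2 - 65 = -67$)
$U{\left(W,I \right)} = - 8 W$
$m{\left(a \right)} = 3 + \frac{1}{-72 + a}$ ($m{\left(a \right)} = 3 + \frac{1}{a - 72} = 3 + \frac{1}{-72 + a}$)
$\sqrt{m{\left(Z \right)} - 1166} = \sqrt{\frac{-215 + 3 \left(-67\right)}{-72 - 67} - 1166} = \sqrt{\frac{-215 - 201}{-139} - 1166} = \sqrt{\left(- \frac{1}{139}\right) \left(-416\right) - 1166} = \sqrt{\frac{416}{139} - 1166} = \sqrt{- \frac{161658}{139}} = \frac{3 i \sqrt{2496718}}{139}$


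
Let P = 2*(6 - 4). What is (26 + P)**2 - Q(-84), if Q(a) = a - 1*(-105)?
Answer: 879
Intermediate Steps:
P = 4 (P = 2*2 = 4)
Q(a) = 105 + a (Q(a) = a + 105 = 105 + a)
(26 + P)**2 - Q(-84) = (26 + 4)**2 - (105 - 84) = 30**2 - 1*21 = 900 - 21 = 879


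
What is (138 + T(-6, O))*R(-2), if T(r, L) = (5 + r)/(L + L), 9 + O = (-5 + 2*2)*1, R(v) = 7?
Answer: 19327/20 ≈ 966.35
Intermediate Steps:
O = -10 (O = -9 + (-5 + 2*2)*1 = -9 + (-5 + 4)*1 = -9 - 1*1 = -9 - 1 = -10)
T(r, L) = (5 + r)/(2*L) (T(r, L) = (5 + r)/((2*L)) = (5 + r)*(1/(2*L)) = (5 + r)/(2*L))
(138 + T(-6, O))*R(-2) = (138 + (1/2)*(5 - 6)/(-10))*7 = (138 + (1/2)*(-1/10)*(-1))*7 = (138 + 1/20)*7 = (2761/20)*7 = 19327/20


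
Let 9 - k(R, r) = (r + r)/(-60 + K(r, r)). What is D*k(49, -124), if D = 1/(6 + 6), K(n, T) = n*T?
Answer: 34523/45948 ≈ 0.75135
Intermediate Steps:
K(n, T) = T*n
k(R, r) = 9 - 2*r/(-60 + r**2) (k(R, r) = 9 - (r + r)/(-60 + r*r) = 9 - 2*r/(-60 + r**2))
D = 1/12 ≈ 0.083333
D*k(49, -124) = ((-540 - 2*(-124) + 9*(-124)**2)/(-60 + (-124)**2))/12 = ((-540 + 248 + 9*15376)/(-60 + 15376))/12 = ((-540 + 248 + 138384)/15316)/12 = ((1/15316)*138092)/12 = (1/12)*(34523/3829) = 34523/45948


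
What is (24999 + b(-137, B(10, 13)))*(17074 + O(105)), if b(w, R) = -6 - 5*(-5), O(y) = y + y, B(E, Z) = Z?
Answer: 432411112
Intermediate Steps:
O(y) = 2*y
b(w, R) = 19 (b(w, R) = -6 + 25 = 19)
(24999 + b(-137, B(10, 13)))*(17074 + O(105)) = (24999 + 19)*(17074 + 2*105) = 25018*(17074 + 210) = 25018*17284 = 432411112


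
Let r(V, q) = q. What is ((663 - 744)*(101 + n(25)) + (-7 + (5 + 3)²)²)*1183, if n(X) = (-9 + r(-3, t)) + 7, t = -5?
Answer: -5163795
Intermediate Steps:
n(X) = -7 (n(X) = (-9 - 5) + 7 = -14 + 7 = -7)
((663 - 744)*(101 + n(25)) + (-7 + (5 + 3)²)²)*1183 = ((663 - 744)*(101 - 7) + (-7 + (5 + 3)²)²)*1183 = (-81*94 + (-7 + 8²)²)*1183 = (-7614 + (-7 + 64)²)*1183 = (-7614 + 57²)*1183 = (-7614 + 3249)*1183 = -4365*1183 = -5163795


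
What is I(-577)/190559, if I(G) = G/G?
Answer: 1/190559 ≈ 5.2477e-6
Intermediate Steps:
I(G) = 1
I(-577)/190559 = 1/190559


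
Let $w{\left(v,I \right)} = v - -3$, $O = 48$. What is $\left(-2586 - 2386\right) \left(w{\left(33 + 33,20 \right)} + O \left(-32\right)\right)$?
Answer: $7293924$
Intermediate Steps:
$w{\left(v,I \right)} = 3 + v$ ($w{\left(v,I \right)} = v + 3 = 3 + v$)
$\left(-2586 - 2386\right) \left(w{\left(33 + 33,20 \right)} + O \left(-32\right)\right) = \left(-2586 - 2386\right) \left(\left(3 + \left(33 + 33\right)\right) + 48 \left(-32\right)\right) = - 4972 \left(\left(3 + 66\right) - 1536\right) = - 4972 \left(69 - 1536\right) = \left(-4972\right) \left(-1467\right) = 7293924$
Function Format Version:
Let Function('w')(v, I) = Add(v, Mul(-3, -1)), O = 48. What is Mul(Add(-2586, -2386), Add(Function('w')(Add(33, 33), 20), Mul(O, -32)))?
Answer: 7293924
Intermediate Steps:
Function('w')(v, I) = Add(3, v) (Function('w')(v, I) = Add(v, 3) = Add(3, v))
Mul(Add(-2586, -2386), Add(Function('w')(Add(33, 33), 20), Mul(O, -32))) = Mul(Add(-2586, -2386), Add(Add(3, Add(33, 33)), Mul(48, -32))) = Mul(-4972, Add(Add(3, 66), -1536)) = Mul(-4972, Add(69, -1536)) = Mul(-4972, -1467) = 7293924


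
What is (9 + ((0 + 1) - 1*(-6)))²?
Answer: 256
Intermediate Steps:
(9 + ((0 + 1) - 1*(-6)))² = (9 + (1 + 6))² = (9 + 7)² = 16² = 256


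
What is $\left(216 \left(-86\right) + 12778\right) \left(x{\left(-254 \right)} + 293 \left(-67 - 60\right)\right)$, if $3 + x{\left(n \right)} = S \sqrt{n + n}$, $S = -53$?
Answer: $215766772 + 614588 i \sqrt{127} \approx 2.1577 \cdot 10^{8} + 6.9261 \cdot 10^{6} i$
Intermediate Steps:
$x{\left(n \right)} = -3 - 53 \sqrt{2} \sqrt{n}$ ($x{\left(n \right)} = -3 - 53 \sqrt{n + n} = -3 - 53 \sqrt{2 n} = -3 - 53 \sqrt{2} \sqrt{n}$)
$\left(216 \left(-86\right) + 12778\right) \left(x{\left(-254 \right)} + 293 \left(-67 - 60\right)\right) = \left(216 \left(-86\right) + 12778\right) \left(\left(-3 - 53 \sqrt{2} \sqrt{-254}\right) + 293 \left(-67 - 60\right)\right) = \left(-18576 + 12778\right) \left(\left(-3 - 53 \sqrt{2} i \sqrt{254}\right) + 293 \left(-127\right)\right) = - 5798 \left(\left(-3 - 106 i \sqrt{127}\right) - 37211\right) = - 5798 \left(-37214 - 106 i \sqrt{127}\right) = 215766772 + 614588 i \sqrt{127}$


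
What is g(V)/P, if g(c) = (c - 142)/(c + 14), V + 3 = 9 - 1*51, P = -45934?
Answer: -11/83762 ≈ -0.00013132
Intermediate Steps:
V = -45 (V = -3 + (9 - 1*51) = -3 + (9 - 51) = -3 - 42 = -45)
g(c) = (-142 + c)/(14 + c)
g(V)/P = ((-142 - 45)/(14 - 45))/(-45934) = (-187/(-31))*(-1/45934) = -1/31*(-187)*(-1/45934) = (187/31)*(-1/45934) = -11/83762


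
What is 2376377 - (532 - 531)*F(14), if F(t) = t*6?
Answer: 2376293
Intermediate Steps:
F(t) = 6*t
2376377 - (532 - 531)*F(14) = 2376377 - (532 - 531)*6*14 = 2376377 - 84 = 2376293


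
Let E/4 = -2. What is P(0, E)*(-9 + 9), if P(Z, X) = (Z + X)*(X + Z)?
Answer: 0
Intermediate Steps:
E = -8 (E = 4*(-2) = -8)
P(Z, X) = (X + Z)² (P(Z, X) = (X + Z)*(X + Z) = (X + Z)²)
P(0, E)*(-9 + 9) = (-8 + 0)²*(-9 + 9) = (-8)²*0 = 64*0 = 0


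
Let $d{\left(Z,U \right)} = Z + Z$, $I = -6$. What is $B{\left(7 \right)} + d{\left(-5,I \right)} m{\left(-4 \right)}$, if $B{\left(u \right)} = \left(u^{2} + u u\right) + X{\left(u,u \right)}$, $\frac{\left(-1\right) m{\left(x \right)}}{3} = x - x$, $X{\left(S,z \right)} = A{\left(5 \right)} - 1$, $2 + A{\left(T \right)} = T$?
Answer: $100$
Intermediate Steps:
$A{\left(T \right)} = -2 + T$
$X{\left(S,z \right)} = 2$ ($X{\left(S,z \right)} = \left(-2 + 5\right) - 1 = 3 - 1 = 2$)
$d{\left(Z,U \right)} = 2 Z$
$m{\left(x \right)} = 0$ ($m{\left(x \right)} = - 3 \left(x - x\right) = \left(-3\right) 0 = 0$)
$B{\left(u \right)} = 2 + 2 u^{2}$ ($B{\left(u \right)} = \left(u^{2} + u u\right) + 2 = \left(u^{2} + u^{2}\right) + 2 = 2 u^{2} + 2 = 2 + 2 u^{2}$)
$B{\left(7 \right)} + d{\left(-5,I \right)} m{\left(-4 \right)} = \left(2 + 2 \cdot 7^{2}\right) + 2 \left(-5\right) 0 = \left(2 + 2 \cdot 49\right) - 0 = \left(2 + 98\right) + 0 = 100 + 0 = 100$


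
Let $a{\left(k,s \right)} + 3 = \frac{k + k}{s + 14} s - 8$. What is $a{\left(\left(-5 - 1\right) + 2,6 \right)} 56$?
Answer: $- \frac{3752}{5} \approx -750.4$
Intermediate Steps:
$a{\left(k,s \right)} = -11 + \frac{2 k s}{14 + s}$ ($a{\left(k,s \right)} = -3 + \left(\frac{k + k}{s + 14} s - 8\right) = -3 + \left(\frac{2 k}{14 + s} s - 8\right) = -3 + \left(\frac{2 k s}{14 + s} - 8\right) = -3 + \left(-8 + \frac{2 k s}{14 + s}\right) = -11 + \frac{2 k s}{14 + s}$)
$a{\left(\left(-5 - 1\right) + 2,6 \right)} 56 = \frac{-154 - 66 + 2 \left(\left(-5 - 1\right) + 2\right) 6}{14 + 6} \cdot 56 = \frac{-154 - 66 + 2 \left(-6 + 2\right) 6}{20} \cdot 56 = \frac{-154 - 66 + 2 \left(-4\right) 6}{20} \cdot 56 = \frac{-154 - 66 - 48}{20} \cdot 56 = \frac{1}{20} \left(-268\right) 56 = \left(- \frac{67}{5}\right) 56 = - \frac{3752}{5}$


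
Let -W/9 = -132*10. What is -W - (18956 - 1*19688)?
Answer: -11148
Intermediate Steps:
W = 11880 (W = -(-1188)*10 = -9*(-1320) = 11880)
-W - (18956 - 1*19688) = -1*11880 - (18956 - 1*19688) = -11880 - (18956 - 19688) = -11880 - 1*(-732) = -11880 + 732 = -11148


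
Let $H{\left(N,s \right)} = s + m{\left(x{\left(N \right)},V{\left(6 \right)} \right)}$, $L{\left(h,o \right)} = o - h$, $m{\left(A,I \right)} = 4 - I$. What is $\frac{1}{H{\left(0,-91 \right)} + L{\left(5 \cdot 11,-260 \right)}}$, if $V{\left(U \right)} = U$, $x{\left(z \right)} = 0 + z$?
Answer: $- \frac{1}{408} \approx -0.002451$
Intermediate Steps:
$x{\left(z \right)} = z$
$H{\left(N,s \right)} = -2 + s$ ($H{\left(N,s \right)} = s + \left(4 - 6\right) = s - 2 = -2 + s$)
$\frac{1}{H{\left(0,-91 \right)} + L{\left(5 \cdot 11,-260 \right)}} = \frac{1}{\left(-2 - 91\right) - \left(260 + 5 \cdot 11\right)} = \frac{1}{-93 - 315} = \frac{1}{-408} = - \frac{1}{408}$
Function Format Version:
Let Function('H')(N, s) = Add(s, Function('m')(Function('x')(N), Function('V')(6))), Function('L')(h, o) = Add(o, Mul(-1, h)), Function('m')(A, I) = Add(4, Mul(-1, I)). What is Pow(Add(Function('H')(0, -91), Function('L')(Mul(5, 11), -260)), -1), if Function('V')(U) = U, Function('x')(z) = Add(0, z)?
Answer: Rational(-1, 408) ≈ -0.0024510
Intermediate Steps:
Function('x')(z) = z
Function('H')(N, s) = Add(-2, s) (Function('H')(N, s) = Add(s, Add(4, Mul(-1, 6))) = Add(s, Add(4, -6)) = Add(s, -2) = Add(-2, s))
Pow(Add(Function('H')(0, -91), Function('L')(Mul(5, 11), -260)), -1) = Pow(Add(Add(-2, -91), Add(-260, Mul(-1, Mul(5, 11)))), -1) = Pow(Add(-93, Add(-260, Mul(-1, 55))), -1) = Pow(Add(-93, Add(-260, -55)), -1) = Pow(Add(-93, -315), -1) = Pow(-408, -1) = Rational(-1, 408)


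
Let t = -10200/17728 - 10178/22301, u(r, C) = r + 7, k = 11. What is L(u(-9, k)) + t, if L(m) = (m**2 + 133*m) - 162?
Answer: -21004651007/49419016 ≈ -425.03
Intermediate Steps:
u(r, C) = 7 + r
L(m) = -162 + m**2 + 133*m
t = -50988223/49419016 (t = -10200*1/17728 - 10178*1/22301 = -1275/2216 - 10178/22301 = -50988223/49419016 ≈ -1.0318)
L(u(-9, k)) + t = (-162 + (7 - 9)**2 + 133*(7 - 9)) - 50988223/49419016 = (-162 + (-2)**2 + 133*(-2)) - 50988223/49419016 = (-162 + 4 - 266) - 50988223/49419016 = -424 - 50988223/49419016 = -21004651007/49419016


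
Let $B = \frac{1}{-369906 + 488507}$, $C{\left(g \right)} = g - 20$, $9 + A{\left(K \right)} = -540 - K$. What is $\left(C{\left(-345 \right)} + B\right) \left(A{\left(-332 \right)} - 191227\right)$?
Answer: $\frac{8287489001616}{118601} \approx 6.9877 \cdot 10^{7}$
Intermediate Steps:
$A{\left(K \right)} = -549 - K$ ($A{\left(K \right)} = -9 - \left(540 + K\right) = -549 - K$)
$C{\left(g \right)} = -20 + g$ ($C{\left(g \right)} = g - 20 = -20 + g$)
$B = \frac{1}{118601} \approx 8.4316 \cdot 10^{-6}$
$\left(C{\left(-345 \right)} + B\right) \left(A{\left(-332 \right)} - 191227\right) = \left(\left(-20 - 345\right) + \frac{1}{118601}\right) \left(\left(-549 - -332\right) - 191227\right) = \left(-365 + \frac{1}{118601}\right) \left(\left(-549 + 332\right) - 191227\right) = - \frac{43289364 \left(-217 - 191227\right)}{118601} = \left(- \frac{43289364}{118601}\right) \left(-191444\right) = \frac{8287489001616}{118601}$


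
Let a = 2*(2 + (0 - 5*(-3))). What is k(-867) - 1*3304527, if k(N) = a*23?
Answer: -3303745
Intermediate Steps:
a = 34 (a = 2*(2 + (0 + 15)) = 2*(2 + 15) = 2*17 = 34)
k(N) = 782 (k(N) = 34*23 = 782)
k(-867) - 1*3304527 = 782 - 1*3304527 = 782 - 3304527 = -3303745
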